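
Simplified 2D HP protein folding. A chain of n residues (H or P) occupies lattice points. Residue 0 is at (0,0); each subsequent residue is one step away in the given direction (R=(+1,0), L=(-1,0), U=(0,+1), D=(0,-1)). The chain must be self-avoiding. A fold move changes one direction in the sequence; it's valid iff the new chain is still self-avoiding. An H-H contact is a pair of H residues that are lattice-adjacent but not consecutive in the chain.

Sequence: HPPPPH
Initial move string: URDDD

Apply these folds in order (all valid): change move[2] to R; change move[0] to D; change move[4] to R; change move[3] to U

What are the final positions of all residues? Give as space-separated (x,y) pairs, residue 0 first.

Initial moves: URDDD
Fold: move[2]->R => URRDD (positions: [(0, 0), (0, 1), (1, 1), (2, 1), (2, 0), (2, -1)])
Fold: move[0]->D => DRRDD (positions: [(0, 0), (0, -1), (1, -1), (2, -1), (2, -2), (2, -3)])
Fold: move[4]->R => DRRDR (positions: [(0, 0), (0, -1), (1, -1), (2, -1), (2, -2), (3, -2)])
Fold: move[3]->U => DRRUR (positions: [(0, 0), (0, -1), (1, -1), (2, -1), (2, 0), (3, 0)])

Answer: (0,0) (0,-1) (1,-1) (2,-1) (2,0) (3,0)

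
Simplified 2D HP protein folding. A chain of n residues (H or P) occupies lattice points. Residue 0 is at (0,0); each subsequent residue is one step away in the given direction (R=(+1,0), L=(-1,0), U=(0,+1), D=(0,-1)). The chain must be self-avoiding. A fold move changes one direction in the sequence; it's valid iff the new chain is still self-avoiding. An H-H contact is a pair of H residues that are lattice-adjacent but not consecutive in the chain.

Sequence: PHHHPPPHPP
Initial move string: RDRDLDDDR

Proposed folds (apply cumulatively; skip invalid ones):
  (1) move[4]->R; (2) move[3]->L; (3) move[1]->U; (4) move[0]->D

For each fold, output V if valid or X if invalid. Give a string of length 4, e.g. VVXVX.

Answer: VXVX

Derivation:
Initial: RDRDLDDDR -> [(0, 0), (1, 0), (1, -1), (2, -1), (2, -2), (1, -2), (1, -3), (1, -4), (1, -5), (2, -5)]
Fold 1: move[4]->R => RDRDRDDDR VALID
Fold 2: move[3]->L => RDRLRDDDR INVALID (collision), skipped
Fold 3: move[1]->U => RURDRDDDR VALID
Fold 4: move[0]->D => DURDRDDDR INVALID (collision), skipped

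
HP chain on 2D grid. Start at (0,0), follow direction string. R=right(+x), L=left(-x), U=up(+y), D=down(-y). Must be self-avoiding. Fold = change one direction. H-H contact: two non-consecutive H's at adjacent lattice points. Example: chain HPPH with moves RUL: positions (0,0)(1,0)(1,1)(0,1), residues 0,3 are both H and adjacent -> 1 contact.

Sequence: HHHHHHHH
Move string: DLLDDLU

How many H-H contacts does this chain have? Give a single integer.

Answer: 1

Derivation:
Positions: [(0, 0), (0, -1), (-1, -1), (-2, -1), (-2, -2), (-2, -3), (-3, -3), (-3, -2)]
H-H contact: residue 4 @(-2,-2) - residue 7 @(-3, -2)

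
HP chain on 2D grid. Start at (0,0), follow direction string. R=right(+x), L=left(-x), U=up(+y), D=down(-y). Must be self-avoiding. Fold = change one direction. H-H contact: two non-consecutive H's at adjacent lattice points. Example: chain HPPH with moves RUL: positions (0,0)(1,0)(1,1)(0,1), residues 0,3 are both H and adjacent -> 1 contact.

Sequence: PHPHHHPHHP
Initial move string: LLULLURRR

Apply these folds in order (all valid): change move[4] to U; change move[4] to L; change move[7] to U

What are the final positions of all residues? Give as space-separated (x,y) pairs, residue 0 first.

Initial moves: LLULLURRR
Fold: move[4]->U => LLULUURRR (positions: [(0, 0), (-1, 0), (-2, 0), (-2, 1), (-3, 1), (-3, 2), (-3, 3), (-2, 3), (-1, 3), (0, 3)])
Fold: move[4]->L => LLULLURRR (positions: [(0, 0), (-1, 0), (-2, 0), (-2, 1), (-3, 1), (-4, 1), (-4, 2), (-3, 2), (-2, 2), (-1, 2)])
Fold: move[7]->U => LLULLURUR (positions: [(0, 0), (-1, 0), (-2, 0), (-2, 1), (-3, 1), (-4, 1), (-4, 2), (-3, 2), (-3, 3), (-2, 3)])

Answer: (0,0) (-1,0) (-2,0) (-2,1) (-3,1) (-4,1) (-4,2) (-3,2) (-3,3) (-2,3)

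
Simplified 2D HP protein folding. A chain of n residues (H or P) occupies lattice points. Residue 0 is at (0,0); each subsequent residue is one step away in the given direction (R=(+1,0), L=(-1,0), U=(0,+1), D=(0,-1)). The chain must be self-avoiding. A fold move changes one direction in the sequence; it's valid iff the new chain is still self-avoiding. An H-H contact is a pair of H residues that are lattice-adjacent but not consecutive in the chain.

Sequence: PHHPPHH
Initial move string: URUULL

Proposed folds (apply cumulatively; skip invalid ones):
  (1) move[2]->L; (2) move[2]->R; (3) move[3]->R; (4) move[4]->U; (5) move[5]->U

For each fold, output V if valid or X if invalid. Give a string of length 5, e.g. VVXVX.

Answer: XVXVV

Derivation:
Initial: URUULL -> [(0, 0), (0, 1), (1, 1), (1, 2), (1, 3), (0, 3), (-1, 3)]
Fold 1: move[2]->L => URLULL INVALID (collision), skipped
Fold 2: move[2]->R => URRULL VALID
Fold 3: move[3]->R => URRRLL INVALID (collision), skipped
Fold 4: move[4]->U => URRUUL VALID
Fold 5: move[5]->U => URRUUU VALID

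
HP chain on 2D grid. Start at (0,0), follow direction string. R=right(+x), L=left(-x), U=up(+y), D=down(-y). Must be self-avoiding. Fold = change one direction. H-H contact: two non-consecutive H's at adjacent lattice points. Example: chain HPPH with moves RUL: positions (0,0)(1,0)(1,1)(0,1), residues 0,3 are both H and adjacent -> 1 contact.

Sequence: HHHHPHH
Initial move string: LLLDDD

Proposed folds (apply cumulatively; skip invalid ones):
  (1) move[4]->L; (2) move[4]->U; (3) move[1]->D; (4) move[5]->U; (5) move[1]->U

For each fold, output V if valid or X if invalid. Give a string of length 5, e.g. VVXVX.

Initial: LLLDDD -> [(0, 0), (-1, 0), (-2, 0), (-3, 0), (-3, -1), (-3, -2), (-3, -3)]
Fold 1: move[4]->L => LLLDLD VALID
Fold 2: move[4]->U => LLLDUD INVALID (collision), skipped
Fold 3: move[1]->D => LDLDLD VALID
Fold 4: move[5]->U => LDLDLU VALID
Fold 5: move[1]->U => LULDLU VALID

Answer: VXVVV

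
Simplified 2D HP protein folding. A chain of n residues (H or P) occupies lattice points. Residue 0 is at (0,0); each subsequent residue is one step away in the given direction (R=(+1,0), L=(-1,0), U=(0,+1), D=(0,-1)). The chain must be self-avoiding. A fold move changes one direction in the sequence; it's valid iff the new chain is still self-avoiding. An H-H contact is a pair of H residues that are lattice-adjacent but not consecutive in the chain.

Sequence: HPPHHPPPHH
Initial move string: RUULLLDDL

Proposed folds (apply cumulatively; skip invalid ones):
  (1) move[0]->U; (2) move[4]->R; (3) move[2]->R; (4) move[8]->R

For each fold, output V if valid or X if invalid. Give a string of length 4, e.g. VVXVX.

Answer: VXXV

Derivation:
Initial: RUULLLDDL -> [(0, 0), (1, 0), (1, 1), (1, 2), (0, 2), (-1, 2), (-2, 2), (-2, 1), (-2, 0), (-3, 0)]
Fold 1: move[0]->U => UUULLLDDL VALID
Fold 2: move[4]->R => UUULRLDDL INVALID (collision), skipped
Fold 3: move[2]->R => UURLLLDDL INVALID (collision), skipped
Fold 4: move[8]->R => UUULLLDDR VALID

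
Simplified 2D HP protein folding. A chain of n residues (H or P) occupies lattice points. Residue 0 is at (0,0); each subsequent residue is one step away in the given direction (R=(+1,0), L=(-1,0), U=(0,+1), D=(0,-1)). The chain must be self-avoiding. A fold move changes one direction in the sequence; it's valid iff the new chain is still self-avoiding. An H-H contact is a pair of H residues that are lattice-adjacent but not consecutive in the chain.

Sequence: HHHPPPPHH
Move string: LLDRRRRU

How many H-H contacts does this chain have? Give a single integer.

Answer: 0

Derivation:
Positions: [(0, 0), (-1, 0), (-2, 0), (-2, -1), (-1, -1), (0, -1), (1, -1), (2, -1), (2, 0)]
No H-H contacts found.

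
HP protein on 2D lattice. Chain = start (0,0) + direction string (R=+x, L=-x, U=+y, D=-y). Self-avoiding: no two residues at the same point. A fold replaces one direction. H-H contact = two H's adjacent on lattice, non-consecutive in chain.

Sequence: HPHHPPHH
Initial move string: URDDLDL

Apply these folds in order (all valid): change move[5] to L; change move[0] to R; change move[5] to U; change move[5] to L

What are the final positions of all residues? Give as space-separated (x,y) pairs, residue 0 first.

Answer: (0,0) (1,0) (2,0) (2,-1) (2,-2) (1,-2) (0,-2) (-1,-2)

Derivation:
Initial moves: URDDLDL
Fold: move[5]->L => URDDLLL (positions: [(0, 0), (0, 1), (1, 1), (1, 0), (1, -1), (0, -1), (-1, -1), (-2, -1)])
Fold: move[0]->R => RRDDLLL (positions: [(0, 0), (1, 0), (2, 0), (2, -1), (2, -2), (1, -2), (0, -2), (-1, -2)])
Fold: move[5]->U => RRDDLUL (positions: [(0, 0), (1, 0), (2, 0), (2, -1), (2, -2), (1, -2), (1, -1), (0, -1)])
Fold: move[5]->L => RRDDLLL (positions: [(0, 0), (1, 0), (2, 0), (2, -1), (2, -2), (1, -2), (0, -2), (-1, -2)])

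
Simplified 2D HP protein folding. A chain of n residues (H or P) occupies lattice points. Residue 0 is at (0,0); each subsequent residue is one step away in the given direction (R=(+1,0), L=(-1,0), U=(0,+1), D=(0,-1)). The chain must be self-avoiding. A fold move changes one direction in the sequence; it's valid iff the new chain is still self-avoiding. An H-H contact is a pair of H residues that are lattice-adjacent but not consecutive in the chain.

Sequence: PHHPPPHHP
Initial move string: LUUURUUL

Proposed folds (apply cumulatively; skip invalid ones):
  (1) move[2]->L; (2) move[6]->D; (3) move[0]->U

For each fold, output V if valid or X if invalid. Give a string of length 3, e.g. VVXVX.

Initial: LUUURUUL -> [(0, 0), (-1, 0), (-1, 1), (-1, 2), (-1, 3), (0, 3), (0, 4), (0, 5), (-1, 5)]
Fold 1: move[2]->L => LULURUUL VALID
Fold 2: move[6]->D => LULURUDL INVALID (collision), skipped
Fold 3: move[0]->U => UULURUUL VALID

Answer: VXV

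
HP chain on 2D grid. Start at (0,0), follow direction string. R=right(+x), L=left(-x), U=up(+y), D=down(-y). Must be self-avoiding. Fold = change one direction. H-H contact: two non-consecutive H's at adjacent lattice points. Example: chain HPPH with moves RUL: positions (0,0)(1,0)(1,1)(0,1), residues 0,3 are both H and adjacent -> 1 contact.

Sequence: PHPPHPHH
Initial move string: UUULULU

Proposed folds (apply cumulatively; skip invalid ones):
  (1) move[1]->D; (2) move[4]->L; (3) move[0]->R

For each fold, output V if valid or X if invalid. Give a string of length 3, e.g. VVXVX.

Initial: UUULULU -> [(0, 0), (0, 1), (0, 2), (0, 3), (-1, 3), (-1, 4), (-2, 4), (-2, 5)]
Fold 1: move[1]->D => UDULULU INVALID (collision), skipped
Fold 2: move[4]->L => UUULLLU VALID
Fold 3: move[0]->R => RUULLLU VALID

Answer: XVV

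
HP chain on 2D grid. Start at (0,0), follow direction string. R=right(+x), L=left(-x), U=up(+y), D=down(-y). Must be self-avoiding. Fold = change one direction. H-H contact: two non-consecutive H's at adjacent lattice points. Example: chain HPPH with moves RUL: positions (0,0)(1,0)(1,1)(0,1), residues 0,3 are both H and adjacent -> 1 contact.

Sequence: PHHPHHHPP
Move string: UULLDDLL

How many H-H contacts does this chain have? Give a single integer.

Answer: 0

Derivation:
Positions: [(0, 0), (0, 1), (0, 2), (-1, 2), (-2, 2), (-2, 1), (-2, 0), (-3, 0), (-4, 0)]
No H-H contacts found.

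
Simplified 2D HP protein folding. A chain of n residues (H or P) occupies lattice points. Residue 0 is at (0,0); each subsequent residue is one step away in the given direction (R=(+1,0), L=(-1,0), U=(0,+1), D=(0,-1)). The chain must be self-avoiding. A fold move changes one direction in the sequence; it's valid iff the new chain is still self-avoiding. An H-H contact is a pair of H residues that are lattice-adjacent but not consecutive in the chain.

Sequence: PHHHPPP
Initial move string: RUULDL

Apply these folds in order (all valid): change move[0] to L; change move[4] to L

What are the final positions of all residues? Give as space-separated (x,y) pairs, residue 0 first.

Initial moves: RUULDL
Fold: move[0]->L => LUULDL (positions: [(0, 0), (-1, 0), (-1, 1), (-1, 2), (-2, 2), (-2, 1), (-3, 1)])
Fold: move[4]->L => LUULLL (positions: [(0, 0), (-1, 0), (-1, 1), (-1, 2), (-2, 2), (-3, 2), (-4, 2)])

Answer: (0,0) (-1,0) (-1,1) (-1,2) (-2,2) (-3,2) (-4,2)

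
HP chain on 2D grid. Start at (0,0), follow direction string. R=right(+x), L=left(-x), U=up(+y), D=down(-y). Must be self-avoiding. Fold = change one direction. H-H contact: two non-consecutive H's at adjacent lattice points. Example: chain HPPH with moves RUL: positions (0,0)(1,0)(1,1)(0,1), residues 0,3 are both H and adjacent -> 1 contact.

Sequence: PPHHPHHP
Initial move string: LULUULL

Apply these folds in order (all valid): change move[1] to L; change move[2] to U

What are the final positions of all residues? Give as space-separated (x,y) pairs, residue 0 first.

Initial moves: LULUULL
Fold: move[1]->L => LLLUULL (positions: [(0, 0), (-1, 0), (-2, 0), (-3, 0), (-3, 1), (-3, 2), (-4, 2), (-5, 2)])
Fold: move[2]->U => LLUUULL (positions: [(0, 0), (-1, 0), (-2, 0), (-2, 1), (-2, 2), (-2, 3), (-3, 3), (-4, 3)])

Answer: (0,0) (-1,0) (-2,0) (-2,1) (-2,2) (-2,3) (-3,3) (-4,3)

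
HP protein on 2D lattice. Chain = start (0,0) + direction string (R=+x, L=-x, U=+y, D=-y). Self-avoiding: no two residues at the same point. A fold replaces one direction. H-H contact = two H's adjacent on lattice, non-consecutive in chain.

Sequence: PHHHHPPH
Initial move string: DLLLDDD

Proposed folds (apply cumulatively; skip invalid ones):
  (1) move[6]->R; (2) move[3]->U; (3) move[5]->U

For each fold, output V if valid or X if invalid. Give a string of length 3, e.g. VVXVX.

Initial: DLLLDDD -> [(0, 0), (0, -1), (-1, -1), (-2, -1), (-3, -1), (-3, -2), (-3, -3), (-3, -4)]
Fold 1: move[6]->R => DLLLDDR VALID
Fold 2: move[3]->U => DLLUDDR INVALID (collision), skipped
Fold 3: move[5]->U => DLLLDUR INVALID (collision), skipped

Answer: VXX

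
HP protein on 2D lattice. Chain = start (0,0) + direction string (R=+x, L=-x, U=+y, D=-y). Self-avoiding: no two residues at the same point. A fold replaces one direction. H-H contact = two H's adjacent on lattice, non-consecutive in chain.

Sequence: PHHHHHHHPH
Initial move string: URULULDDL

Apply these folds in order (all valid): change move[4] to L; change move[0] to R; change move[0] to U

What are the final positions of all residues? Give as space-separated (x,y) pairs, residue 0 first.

Initial moves: URULULDDL
Fold: move[4]->L => URULLLDDL (positions: [(0, 0), (0, 1), (1, 1), (1, 2), (0, 2), (-1, 2), (-2, 2), (-2, 1), (-2, 0), (-3, 0)])
Fold: move[0]->R => RRULLLDDL (positions: [(0, 0), (1, 0), (2, 0), (2, 1), (1, 1), (0, 1), (-1, 1), (-1, 0), (-1, -1), (-2, -1)])
Fold: move[0]->U => URULLLDDL (positions: [(0, 0), (0, 1), (1, 1), (1, 2), (0, 2), (-1, 2), (-2, 2), (-2, 1), (-2, 0), (-3, 0)])

Answer: (0,0) (0,1) (1,1) (1,2) (0,2) (-1,2) (-2,2) (-2,1) (-2,0) (-3,0)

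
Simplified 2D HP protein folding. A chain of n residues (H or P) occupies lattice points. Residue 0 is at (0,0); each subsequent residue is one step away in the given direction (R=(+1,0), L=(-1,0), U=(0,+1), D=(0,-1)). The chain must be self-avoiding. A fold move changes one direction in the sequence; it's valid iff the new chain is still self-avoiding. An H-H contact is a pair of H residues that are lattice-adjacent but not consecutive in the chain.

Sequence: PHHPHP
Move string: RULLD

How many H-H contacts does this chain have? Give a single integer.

Positions: [(0, 0), (1, 0), (1, 1), (0, 1), (-1, 1), (-1, 0)]
No H-H contacts found.

Answer: 0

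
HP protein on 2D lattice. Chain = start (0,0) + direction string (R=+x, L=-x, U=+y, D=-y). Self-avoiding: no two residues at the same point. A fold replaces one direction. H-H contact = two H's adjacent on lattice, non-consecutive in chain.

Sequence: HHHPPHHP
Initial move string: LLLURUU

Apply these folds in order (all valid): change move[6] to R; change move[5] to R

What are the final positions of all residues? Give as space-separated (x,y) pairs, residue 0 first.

Answer: (0,0) (-1,0) (-2,0) (-3,0) (-3,1) (-2,1) (-1,1) (0,1)

Derivation:
Initial moves: LLLURUU
Fold: move[6]->R => LLLURUR (positions: [(0, 0), (-1, 0), (-2, 0), (-3, 0), (-3, 1), (-2, 1), (-2, 2), (-1, 2)])
Fold: move[5]->R => LLLURRR (positions: [(0, 0), (-1, 0), (-2, 0), (-3, 0), (-3, 1), (-2, 1), (-1, 1), (0, 1)])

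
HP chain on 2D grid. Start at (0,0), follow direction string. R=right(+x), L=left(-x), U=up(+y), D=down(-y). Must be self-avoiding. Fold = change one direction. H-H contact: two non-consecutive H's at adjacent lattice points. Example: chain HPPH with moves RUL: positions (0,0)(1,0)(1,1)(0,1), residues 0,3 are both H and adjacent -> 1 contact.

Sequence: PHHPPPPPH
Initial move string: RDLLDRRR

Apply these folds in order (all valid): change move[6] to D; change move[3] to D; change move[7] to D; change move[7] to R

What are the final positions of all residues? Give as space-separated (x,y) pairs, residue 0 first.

Answer: (0,0) (1,0) (1,-1) (0,-1) (0,-2) (0,-3) (1,-3) (1,-4) (2,-4)

Derivation:
Initial moves: RDLLDRRR
Fold: move[6]->D => RDLLDRDR (positions: [(0, 0), (1, 0), (1, -1), (0, -1), (-1, -1), (-1, -2), (0, -2), (0, -3), (1, -3)])
Fold: move[3]->D => RDLDDRDR (positions: [(0, 0), (1, 0), (1, -1), (0, -1), (0, -2), (0, -3), (1, -3), (1, -4), (2, -4)])
Fold: move[7]->D => RDLDDRDD (positions: [(0, 0), (1, 0), (1, -1), (0, -1), (0, -2), (0, -3), (1, -3), (1, -4), (1, -5)])
Fold: move[7]->R => RDLDDRDR (positions: [(0, 0), (1, 0), (1, -1), (0, -1), (0, -2), (0, -3), (1, -3), (1, -4), (2, -4)])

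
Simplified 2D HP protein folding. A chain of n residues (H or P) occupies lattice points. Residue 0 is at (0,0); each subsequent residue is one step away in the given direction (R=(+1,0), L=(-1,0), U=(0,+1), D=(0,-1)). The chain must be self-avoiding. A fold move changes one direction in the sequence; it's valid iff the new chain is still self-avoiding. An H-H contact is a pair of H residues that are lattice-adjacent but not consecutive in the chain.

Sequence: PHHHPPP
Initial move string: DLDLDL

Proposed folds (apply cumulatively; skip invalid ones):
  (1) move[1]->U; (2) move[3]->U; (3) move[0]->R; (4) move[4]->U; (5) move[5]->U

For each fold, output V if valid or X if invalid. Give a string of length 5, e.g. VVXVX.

Initial: DLDLDL -> [(0, 0), (0, -1), (-1, -1), (-1, -2), (-2, -2), (-2, -3), (-3, -3)]
Fold 1: move[1]->U => DUDLDL INVALID (collision), skipped
Fold 2: move[3]->U => DLDUDL INVALID (collision), skipped
Fold 3: move[0]->R => RLDLDL INVALID (collision), skipped
Fold 4: move[4]->U => DLDLUL VALID
Fold 5: move[5]->U => DLDLUU VALID

Answer: XXXVV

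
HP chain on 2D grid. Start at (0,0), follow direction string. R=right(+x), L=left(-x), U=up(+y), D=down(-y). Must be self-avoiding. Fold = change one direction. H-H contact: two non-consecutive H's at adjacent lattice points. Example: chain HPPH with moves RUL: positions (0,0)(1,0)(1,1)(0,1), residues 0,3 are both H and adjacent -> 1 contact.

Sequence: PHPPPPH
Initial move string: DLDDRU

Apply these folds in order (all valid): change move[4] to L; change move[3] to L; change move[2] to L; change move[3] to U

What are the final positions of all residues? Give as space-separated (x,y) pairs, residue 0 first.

Initial moves: DLDDRU
Fold: move[4]->L => DLDDLU (positions: [(0, 0), (0, -1), (-1, -1), (-1, -2), (-1, -3), (-2, -3), (-2, -2)])
Fold: move[3]->L => DLDLLU (positions: [(0, 0), (0, -1), (-1, -1), (-1, -2), (-2, -2), (-3, -2), (-3, -1)])
Fold: move[2]->L => DLLLLU (positions: [(0, 0), (0, -1), (-1, -1), (-2, -1), (-3, -1), (-4, -1), (-4, 0)])
Fold: move[3]->U => DLLULU (positions: [(0, 0), (0, -1), (-1, -1), (-2, -1), (-2, 0), (-3, 0), (-3, 1)])

Answer: (0,0) (0,-1) (-1,-1) (-2,-1) (-2,0) (-3,0) (-3,1)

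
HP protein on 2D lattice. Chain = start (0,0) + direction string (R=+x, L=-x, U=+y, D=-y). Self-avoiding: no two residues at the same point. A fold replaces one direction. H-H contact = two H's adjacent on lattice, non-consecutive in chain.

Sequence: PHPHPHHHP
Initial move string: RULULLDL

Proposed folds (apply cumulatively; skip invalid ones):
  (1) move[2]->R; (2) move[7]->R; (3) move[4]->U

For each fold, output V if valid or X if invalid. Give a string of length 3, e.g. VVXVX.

Initial: RULULLDL -> [(0, 0), (1, 0), (1, 1), (0, 1), (0, 2), (-1, 2), (-2, 2), (-2, 1), (-3, 1)]
Fold 1: move[2]->R => RURULLDL VALID
Fold 2: move[7]->R => RURULLDR INVALID (collision), skipped
Fold 3: move[4]->U => RURUULDL VALID

Answer: VXV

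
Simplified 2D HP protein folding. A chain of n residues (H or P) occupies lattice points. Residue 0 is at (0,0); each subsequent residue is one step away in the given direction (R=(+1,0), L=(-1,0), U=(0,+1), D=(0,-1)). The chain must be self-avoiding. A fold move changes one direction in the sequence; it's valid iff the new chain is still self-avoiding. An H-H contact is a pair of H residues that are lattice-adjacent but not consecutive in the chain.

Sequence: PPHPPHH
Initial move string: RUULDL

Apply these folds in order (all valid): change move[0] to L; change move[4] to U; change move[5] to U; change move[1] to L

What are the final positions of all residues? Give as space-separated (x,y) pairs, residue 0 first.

Answer: (0,0) (-1,0) (-2,0) (-2,1) (-3,1) (-3,2) (-3,3)

Derivation:
Initial moves: RUULDL
Fold: move[0]->L => LUULDL (positions: [(0, 0), (-1, 0), (-1, 1), (-1, 2), (-2, 2), (-2, 1), (-3, 1)])
Fold: move[4]->U => LUULUL (positions: [(0, 0), (-1, 0), (-1, 1), (-1, 2), (-2, 2), (-2, 3), (-3, 3)])
Fold: move[5]->U => LUULUU (positions: [(0, 0), (-1, 0), (-1, 1), (-1, 2), (-2, 2), (-2, 3), (-2, 4)])
Fold: move[1]->L => LLULUU (positions: [(0, 0), (-1, 0), (-2, 0), (-2, 1), (-3, 1), (-3, 2), (-3, 3)])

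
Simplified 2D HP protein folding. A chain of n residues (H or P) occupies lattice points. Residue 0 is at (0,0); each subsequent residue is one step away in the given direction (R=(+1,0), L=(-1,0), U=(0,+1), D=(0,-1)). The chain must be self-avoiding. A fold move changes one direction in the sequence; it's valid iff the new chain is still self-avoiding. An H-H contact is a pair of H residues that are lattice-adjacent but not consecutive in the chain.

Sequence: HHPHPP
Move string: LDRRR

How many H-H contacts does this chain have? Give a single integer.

Answer: 1

Derivation:
Positions: [(0, 0), (-1, 0), (-1, -1), (0, -1), (1, -1), (2, -1)]
H-H contact: residue 0 @(0,0) - residue 3 @(0, -1)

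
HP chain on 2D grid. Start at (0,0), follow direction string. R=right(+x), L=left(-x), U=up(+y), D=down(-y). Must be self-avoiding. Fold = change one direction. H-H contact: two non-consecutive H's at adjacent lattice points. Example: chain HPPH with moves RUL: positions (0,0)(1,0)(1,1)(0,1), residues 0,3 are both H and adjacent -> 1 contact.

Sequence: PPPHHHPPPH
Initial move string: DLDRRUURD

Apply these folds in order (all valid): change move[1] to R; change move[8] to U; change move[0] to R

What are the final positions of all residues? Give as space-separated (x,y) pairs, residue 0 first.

Answer: (0,0) (1,0) (2,0) (2,-1) (3,-1) (4,-1) (4,0) (4,1) (5,1) (5,2)

Derivation:
Initial moves: DLDRRUURD
Fold: move[1]->R => DRDRRUURD (positions: [(0, 0), (0, -1), (1, -1), (1, -2), (2, -2), (3, -2), (3, -1), (3, 0), (4, 0), (4, -1)])
Fold: move[8]->U => DRDRRUURU (positions: [(0, 0), (0, -1), (1, -1), (1, -2), (2, -2), (3, -2), (3, -1), (3, 0), (4, 0), (4, 1)])
Fold: move[0]->R => RRDRRUURU (positions: [(0, 0), (1, 0), (2, 0), (2, -1), (3, -1), (4, -1), (4, 0), (4, 1), (5, 1), (5, 2)])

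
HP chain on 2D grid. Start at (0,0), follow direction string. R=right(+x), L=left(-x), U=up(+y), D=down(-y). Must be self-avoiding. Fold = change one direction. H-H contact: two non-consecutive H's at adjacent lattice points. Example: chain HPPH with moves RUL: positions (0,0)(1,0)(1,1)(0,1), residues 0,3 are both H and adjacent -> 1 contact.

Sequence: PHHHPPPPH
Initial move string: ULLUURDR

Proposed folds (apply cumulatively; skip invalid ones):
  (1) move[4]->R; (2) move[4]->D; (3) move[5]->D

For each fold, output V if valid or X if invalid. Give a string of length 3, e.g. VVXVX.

Initial: ULLUURDR -> [(0, 0), (0, 1), (-1, 1), (-2, 1), (-2, 2), (-2, 3), (-1, 3), (-1, 2), (0, 2)]
Fold 1: move[4]->R => ULLURRDR INVALID (collision), skipped
Fold 2: move[4]->D => ULLUDRDR INVALID (collision), skipped
Fold 3: move[5]->D => ULLUUDDR INVALID (collision), skipped

Answer: XXX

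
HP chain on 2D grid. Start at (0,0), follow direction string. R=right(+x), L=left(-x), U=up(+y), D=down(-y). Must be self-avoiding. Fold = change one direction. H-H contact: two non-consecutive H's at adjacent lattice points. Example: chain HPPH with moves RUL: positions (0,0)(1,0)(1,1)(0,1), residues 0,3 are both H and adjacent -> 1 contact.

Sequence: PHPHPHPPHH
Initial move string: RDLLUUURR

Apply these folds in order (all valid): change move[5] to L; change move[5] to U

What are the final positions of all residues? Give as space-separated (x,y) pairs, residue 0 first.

Initial moves: RDLLUUURR
Fold: move[5]->L => RDLLULURR (positions: [(0, 0), (1, 0), (1, -1), (0, -1), (-1, -1), (-1, 0), (-2, 0), (-2, 1), (-1, 1), (0, 1)])
Fold: move[5]->U => RDLLUUURR (positions: [(0, 0), (1, 0), (1, -1), (0, -1), (-1, -1), (-1, 0), (-1, 1), (-1, 2), (0, 2), (1, 2)])

Answer: (0,0) (1,0) (1,-1) (0,-1) (-1,-1) (-1,0) (-1,1) (-1,2) (0,2) (1,2)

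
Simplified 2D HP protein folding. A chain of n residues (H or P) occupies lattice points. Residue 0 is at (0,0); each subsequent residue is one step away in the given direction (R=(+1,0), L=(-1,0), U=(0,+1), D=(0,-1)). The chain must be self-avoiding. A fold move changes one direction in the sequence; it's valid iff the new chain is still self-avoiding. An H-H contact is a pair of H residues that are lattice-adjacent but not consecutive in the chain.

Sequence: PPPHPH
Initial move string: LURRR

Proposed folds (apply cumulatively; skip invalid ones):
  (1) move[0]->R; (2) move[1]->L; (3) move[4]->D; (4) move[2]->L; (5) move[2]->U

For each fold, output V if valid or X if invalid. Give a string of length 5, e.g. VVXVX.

Initial: LURRR -> [(0, 0), (-1, 0), (-1, 1), (0, 1), (1, 1), (2, 1)]
Fold 1: move[0]->R => RURRR VALID
Fold 2: move[1]->L => RLRRR INVALID (collision), skipped
Fold 3: move[4]->D => RURRD VALID
Fold 4: move[2]->L => RULRD INVALID (collision), skipped
Fold 5: move[2]->U => RUURD VALID

Answer: VXVXV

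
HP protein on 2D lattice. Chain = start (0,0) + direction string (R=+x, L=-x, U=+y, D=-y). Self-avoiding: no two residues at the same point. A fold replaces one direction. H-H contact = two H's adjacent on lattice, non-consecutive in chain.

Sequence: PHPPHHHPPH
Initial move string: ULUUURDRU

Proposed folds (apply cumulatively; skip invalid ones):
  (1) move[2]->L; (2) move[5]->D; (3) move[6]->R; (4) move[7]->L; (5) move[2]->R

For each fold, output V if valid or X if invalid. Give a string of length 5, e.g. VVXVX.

Initial: ULUUURDRU -> [(0, 0), (0, 1), (-1, 1), (-1, 2), (-1, 3), (-1, 4), (0, 4), (0, 3), (1, 3), (1, 4)]
Fold 1: move[2]->L => ULLUURDRU VALID
Fold 2: move[5]->D => ULLUUDDRU INVALID (collision), skipped
Fold 3: move[6]->R => ULLUURRRU VALID
Fold 4: move[7]->L => ULLUURRLU INVALID (collision), skipped
Fold 5: move[2]->R => ULRUURRRU INVALID (collision), skipped

Answer: VXVXX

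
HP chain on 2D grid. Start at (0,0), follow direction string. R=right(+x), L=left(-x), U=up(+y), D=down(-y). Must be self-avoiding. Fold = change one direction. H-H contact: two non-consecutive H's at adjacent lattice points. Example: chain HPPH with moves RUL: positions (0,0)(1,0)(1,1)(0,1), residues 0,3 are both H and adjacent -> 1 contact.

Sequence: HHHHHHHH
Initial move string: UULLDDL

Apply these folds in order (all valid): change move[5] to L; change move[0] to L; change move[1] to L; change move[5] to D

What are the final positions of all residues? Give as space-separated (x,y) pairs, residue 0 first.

Answer: (0,0) (-1,0) (-2,0) (-3,0) (-4,0) (-4,-1) (-4,-2) (-5,-2)

Derivation:
Initial moves: UULLDDL
Fold: move[5]->L => UULLDLL (positions: [(0, 0), (0, 1), (0, 2), (-1, 2), (-2, 2), (-2, 1), (-3, 1), (-4, 1)])
Fold: move[0]->L => LULLDLL (positions: [(0, 0), (-1, 0), (-1, 1), (-2, 1), (-3, 1), (-3, 0), (-4, 0), (-5, 0)])
Fold: move[1]->L => LLLLDLL (positions: [(0, 0), (-1, 0), (-2, 0), (-3, 0), (-4, 0), (-4, -1), (-5, -1), (-6, -1)])
Fold: move[5]->D => LLLLDDL (positions: [(0, 0), (-1, 0), (-2, 0), (-3, 0), (-4, 0), (-4, -1), (-4, -2), (-5, -2)])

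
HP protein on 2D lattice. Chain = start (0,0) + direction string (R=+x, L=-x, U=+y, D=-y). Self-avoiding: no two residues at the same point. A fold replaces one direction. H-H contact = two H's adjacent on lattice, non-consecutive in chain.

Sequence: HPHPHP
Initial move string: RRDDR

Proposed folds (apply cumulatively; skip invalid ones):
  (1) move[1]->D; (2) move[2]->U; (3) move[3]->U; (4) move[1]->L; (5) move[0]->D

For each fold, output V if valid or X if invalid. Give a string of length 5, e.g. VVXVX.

Answer: VXXXV

Derivation:
Initial: RRDDR -> [(0, 0), (1, 0), (2, 0), (2, -1), (2, -2), (3, -2)]
Fold 1: move[1]->D => RDDDR VALID
Fold 2: move[2]->U => RDUDR INVALID (collision), skipped
Fold 3: move[3]->U => RDDUR INVALID (collision), skipped
Fold 4: move[1]->L => RLDDR INVALID (collision), skipped
Fold 5: move[0]->D => DDDDR VALID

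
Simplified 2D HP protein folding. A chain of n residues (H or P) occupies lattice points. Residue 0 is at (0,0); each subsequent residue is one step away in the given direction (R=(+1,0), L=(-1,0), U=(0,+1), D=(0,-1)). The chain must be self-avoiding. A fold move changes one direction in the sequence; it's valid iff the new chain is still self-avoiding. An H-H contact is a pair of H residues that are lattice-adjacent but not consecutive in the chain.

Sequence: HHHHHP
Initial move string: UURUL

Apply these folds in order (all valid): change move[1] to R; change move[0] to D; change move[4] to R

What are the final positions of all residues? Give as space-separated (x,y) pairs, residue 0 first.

Answer: (0,0) (0,-1) (1,-1) (2,-1) (2,0) (3,0)

Derivation:
Initial moves: UURUL
Fold: move[1]->R => URRUL (positions: [(0, 0), (0, 1), (1, 1), (2, 1), (2, 2), (1, 2)])
Fold: move[0]->D => DRRUL (positions: [(0, 0), (0, -1), (1, -1), (2, -1), (2, 0), (1, 0)])
Fold: move[4]->R => DRRUR (positions: [(0, 0), (0, -1), (1, -1), (2, -1), (2, 0), (3, 0)])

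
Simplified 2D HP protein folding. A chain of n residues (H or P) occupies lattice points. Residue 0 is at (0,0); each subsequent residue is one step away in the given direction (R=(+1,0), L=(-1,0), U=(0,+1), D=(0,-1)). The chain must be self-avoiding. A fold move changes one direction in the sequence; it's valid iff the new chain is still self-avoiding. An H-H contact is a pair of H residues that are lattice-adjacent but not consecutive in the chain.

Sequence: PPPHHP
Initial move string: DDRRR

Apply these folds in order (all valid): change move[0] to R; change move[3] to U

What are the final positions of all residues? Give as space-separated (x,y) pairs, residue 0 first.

Initial moves: DDRRR
Fold: move[0]->R => RDRRR (positions: [(0, 0), (1, 0), (1, -1), (2, -1), (3, -1), (4, -1)])
Fold: move[3]->U => RDRUR (positions: [(0, 0), (1, 0), (1, -1), (2, -1), (2, 0), (3, 0)])

Answer: (0,0) (1,0) (1,-1) (2,-1) (2,0) (3,0)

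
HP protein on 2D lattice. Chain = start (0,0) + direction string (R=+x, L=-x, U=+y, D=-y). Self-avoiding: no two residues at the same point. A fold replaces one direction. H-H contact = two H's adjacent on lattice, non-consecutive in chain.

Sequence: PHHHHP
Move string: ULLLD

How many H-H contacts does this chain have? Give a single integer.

Positions: [(0, 0), (0, 1), (-1, 1), (-2, 1), (-3, 1), (-3, 0)]
No H-H contacts found.

Answer: 0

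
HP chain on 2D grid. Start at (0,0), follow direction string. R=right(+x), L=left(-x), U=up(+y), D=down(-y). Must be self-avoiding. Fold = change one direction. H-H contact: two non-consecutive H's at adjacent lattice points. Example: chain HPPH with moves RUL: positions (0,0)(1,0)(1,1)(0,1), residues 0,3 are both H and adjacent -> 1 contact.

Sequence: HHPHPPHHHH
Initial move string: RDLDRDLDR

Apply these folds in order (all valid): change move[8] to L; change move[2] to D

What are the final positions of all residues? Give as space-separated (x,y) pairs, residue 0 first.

Initial moves: RDLDRDLDR
Fold: move[8]->L => RDLDRDLDL (positions: [(0, 0), (1, 0), (1, -1), (0, -1), (0, -2), (1, -2), (1, -3), (0, -3), (0, -4), (-1, -4)])
Fold: move[2]->D => RDDDRDLDL (positions: [(0, 0), (1, 0), (1, -1), (1, -2), (1, -3), (2, -3), (2, -4), (1, -4), (1, -5), (0, -5)])

Answer: (0,0) (1,0) (1,-1) (1,-2) (1,-3) (2,-3) (2,-4) (1,-4) (1,-5) (0,-5)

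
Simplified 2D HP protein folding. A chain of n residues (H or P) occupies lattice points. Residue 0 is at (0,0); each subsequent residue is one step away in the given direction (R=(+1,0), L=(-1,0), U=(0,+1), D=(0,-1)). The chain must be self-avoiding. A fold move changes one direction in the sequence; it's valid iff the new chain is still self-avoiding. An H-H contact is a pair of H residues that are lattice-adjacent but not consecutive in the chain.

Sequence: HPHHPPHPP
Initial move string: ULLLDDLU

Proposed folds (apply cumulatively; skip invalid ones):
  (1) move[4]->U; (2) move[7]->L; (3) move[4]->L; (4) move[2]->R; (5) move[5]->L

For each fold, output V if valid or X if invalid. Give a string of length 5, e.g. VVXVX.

Initial: ULLLDDLU -> [(0, 0), (0, 1), (-1, 1), (-2, 1), (-3, 1), (-3, 0), (-3, -1), (-4, -1), (-4, 0)]
Fold 1: move[4]->U => ULLLUDLU INVALID (collision), skipped
Fold 2: move[7]->L => ULLLDDLL VALID
Fold 3: move[4]->L => ULLLLDLL VALID
Fold 4: move[2]->R => ULRLLDLL INVALID (collision), skipped
Fold 5: move[5]->L => ULLLLLLL VALID

Answer: XVVXV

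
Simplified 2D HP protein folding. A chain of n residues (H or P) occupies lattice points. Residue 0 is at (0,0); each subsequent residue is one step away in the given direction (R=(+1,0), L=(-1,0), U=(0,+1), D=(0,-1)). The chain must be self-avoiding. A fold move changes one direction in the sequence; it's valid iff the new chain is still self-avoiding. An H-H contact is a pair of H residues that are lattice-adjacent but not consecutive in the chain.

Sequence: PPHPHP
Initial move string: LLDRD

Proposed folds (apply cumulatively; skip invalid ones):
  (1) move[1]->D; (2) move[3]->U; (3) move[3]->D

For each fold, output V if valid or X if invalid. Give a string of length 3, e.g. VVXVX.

Answer: VXV

Derivation:
Initial: LLDRD -> [(0, 0), (-1, 0), (-2, 0), (-2, -1), (-1, -1), (-1, -2)]
Fold 1: move[1]->D => LDDRD VALID
Fold 2: move[3]->U => LDDUD INVALID (collision), skipped
Fold 3: move[3]->D => LDDDD VALID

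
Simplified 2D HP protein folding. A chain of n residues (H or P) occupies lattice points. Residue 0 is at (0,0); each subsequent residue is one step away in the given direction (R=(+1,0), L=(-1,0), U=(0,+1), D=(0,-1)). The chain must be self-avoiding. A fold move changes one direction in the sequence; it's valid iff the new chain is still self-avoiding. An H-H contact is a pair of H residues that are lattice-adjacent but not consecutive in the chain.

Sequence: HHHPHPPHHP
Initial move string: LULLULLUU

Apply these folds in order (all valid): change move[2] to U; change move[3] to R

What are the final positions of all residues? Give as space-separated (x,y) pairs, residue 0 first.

Initial moves: LULLULLUU
Fold: move[2]->U => LUULULLUU (positions: [(0, 0), (-1, 0), (-1, 1), (-1, 2), (-2, 2), (-2, 3), (-3, 3), (-4, 3), (-4, 4), (-4, 5)])
Fold: move[3]->R => LUURULLUU (positions: [(0, 0), (-1, 0), (-1, 1), (-1, 2), (0, 2), (0, 3), (-1, 3), (-2, 3), (-2, 4), (-2, 5)])

Answer: (0,0) (-1,0) (-1,1) (-1,2) (0,2) (0,3) (-1,3) (-2,3) (-2,4) (-2,5)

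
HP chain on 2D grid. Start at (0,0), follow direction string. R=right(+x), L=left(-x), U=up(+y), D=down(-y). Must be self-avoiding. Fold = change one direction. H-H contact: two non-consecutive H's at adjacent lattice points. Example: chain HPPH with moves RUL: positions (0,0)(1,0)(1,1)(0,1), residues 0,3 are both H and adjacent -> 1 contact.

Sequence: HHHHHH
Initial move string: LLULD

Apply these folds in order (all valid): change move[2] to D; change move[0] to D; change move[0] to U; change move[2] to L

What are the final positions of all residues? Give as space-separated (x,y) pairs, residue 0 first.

Initial moves: LLULD
Fold: move[2]->D => LLDLD (positions: [(0, 0), (-1, 0), (-2, 0), (-2, -1), (-3, -1), (-3, -2)])
Fold: move[0]->D => DLDLD (positions: [(0, 0), (0, -1), (-1, -1), (-1, -2), (-2, -2), (-2, -3)])
Fold: move[0]->U => ULDLD (positions: [(0, 0), (0, 1), (-1, 1), (-1, 0), (-2, 0), (-2, -1)])
Fold: move[2]->L => ULLLD (positions: [(0, 0), (0, 1), (-1, 1), (-2, 1), (-3, 1), (-3, 0)])

Answer: (0,0) (0,1) (-1,1) (-2,1) (-3,1) (-3,0)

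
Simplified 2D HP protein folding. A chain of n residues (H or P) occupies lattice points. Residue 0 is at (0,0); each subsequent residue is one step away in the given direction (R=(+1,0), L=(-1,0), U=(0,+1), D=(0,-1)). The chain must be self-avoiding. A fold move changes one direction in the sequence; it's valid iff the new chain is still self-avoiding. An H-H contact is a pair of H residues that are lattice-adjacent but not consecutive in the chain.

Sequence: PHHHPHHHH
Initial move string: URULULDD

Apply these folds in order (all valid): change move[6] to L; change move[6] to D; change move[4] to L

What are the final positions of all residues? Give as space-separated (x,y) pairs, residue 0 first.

Answer: (0,0) (0,1) (1,1) (1,2) (0,2) (-1,2) (-2,2) (-2,1) (-2,0)

Derivation:
Initial moves: URULULDD
Fold: move[6]->L => URULULLD (positions: [(0, 0), (0, 1), (1, 1), (1, 2), (0, 2), (0, 3), (-1, 3), (-2, 3), (-2, 2)])
Fold: move[6]->D => URULULDD (positions: [(0, 0), (0, 1), (1, 1), (1, 2), (0, 2), (0, 3), (-1, 3), (-1, 2), (-1, 1)])
Fold: move[4]->L => URULLLDD (positions: [(0, 0), (0, 1), (1, 1), (1, 2), (0, 2), (-1, 2), (-2, 2), (-2, 1), (-2, 0)])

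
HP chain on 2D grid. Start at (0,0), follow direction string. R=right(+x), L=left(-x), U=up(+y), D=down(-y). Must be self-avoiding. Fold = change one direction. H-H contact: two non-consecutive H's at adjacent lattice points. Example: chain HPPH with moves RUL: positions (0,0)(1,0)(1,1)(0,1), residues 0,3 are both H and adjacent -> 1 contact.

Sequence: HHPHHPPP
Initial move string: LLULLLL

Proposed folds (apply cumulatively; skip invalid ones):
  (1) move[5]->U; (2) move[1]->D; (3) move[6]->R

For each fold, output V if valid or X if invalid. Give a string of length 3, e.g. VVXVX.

Initial: LLULLLL -> [(0, 0), (-1, 0), (-2, 0), (-2, 1), (-3, 1), (-4, 1), (-5, 1), (-6, 1)]
Fold 1: move[5]->U => LLULLUL VALID
Fold 2: move[1]->D => LDULLUL INVALID (collision), skipped
Fold 3: move[6]->R => LLULLUR VALID

Answer: VXV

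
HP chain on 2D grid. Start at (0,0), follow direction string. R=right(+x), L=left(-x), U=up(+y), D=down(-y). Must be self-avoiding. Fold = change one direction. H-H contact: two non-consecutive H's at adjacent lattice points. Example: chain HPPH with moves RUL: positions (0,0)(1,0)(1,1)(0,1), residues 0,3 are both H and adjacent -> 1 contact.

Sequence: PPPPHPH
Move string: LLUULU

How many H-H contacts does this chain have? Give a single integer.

Positions: [(0, 0), (-1, 0), (-2, 0), (-2, 1), (-2, 2), (-3, 2), (-3, 3)]
No H-H contacts found.

Answer: 0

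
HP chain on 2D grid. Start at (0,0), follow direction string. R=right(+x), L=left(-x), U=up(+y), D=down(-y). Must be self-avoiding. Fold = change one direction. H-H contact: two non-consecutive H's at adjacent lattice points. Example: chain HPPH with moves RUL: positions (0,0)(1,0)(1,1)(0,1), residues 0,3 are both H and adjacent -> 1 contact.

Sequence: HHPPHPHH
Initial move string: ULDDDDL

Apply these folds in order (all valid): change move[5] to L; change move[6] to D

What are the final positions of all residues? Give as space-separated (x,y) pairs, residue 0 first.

Answer: (0,0) (0,1) (-1,1) (-1,0) (-1,-1) (-1,-2) (-2,-2) (-2,-3)

Derivation:
Initial moves: ULDDDDL
Fold: move[5]->L => ULDDDLL (positions: [(0, 0), (0, 1), (-1, 1), (-1, 0), (-1, -1), (-1, -2), (-2, -2), (-3, -2)])
Fold: move[6]->D => ULDDDLD (positions: [(0, 0), (0, 1), (-1, 1), (-1, 0), (-1, -1), (-1, -2), (-2, -2), (-2, -3)])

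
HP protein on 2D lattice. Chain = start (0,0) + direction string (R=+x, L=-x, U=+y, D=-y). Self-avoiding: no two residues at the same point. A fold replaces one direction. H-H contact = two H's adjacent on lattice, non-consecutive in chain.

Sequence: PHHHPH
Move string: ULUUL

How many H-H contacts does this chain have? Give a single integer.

Positions: [(0, 0), (0, 1), (-1, 1), (-1, 2), (-1, 3), (-2, 3)]
No H-H contacts found.

Answer: 0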